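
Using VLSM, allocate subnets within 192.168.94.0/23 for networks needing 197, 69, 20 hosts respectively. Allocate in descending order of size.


197 hosts -> /24 (254 usable): 192.168.94.0/24
69 hosts -> /25 (126 usable): 192.168.95.0/25
20 hosts -> /27 (30 usable): 192.168.95.128/27
Allocation: 192.168.94.0/24 (197 hosts, 254 usable); 192.168.95.0/25 (69 hosts, 126 usable); 192.168.95.128/27 (20 hosts, 30 usable)


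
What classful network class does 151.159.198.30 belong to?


First octet: 151
Binary: 10010111
10xxxxxx -> Class B (128-191)
Class B, default mask 255.255.0.0 (/16)


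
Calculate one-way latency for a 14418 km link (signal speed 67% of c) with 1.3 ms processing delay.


Speed = 0.67 * 3e5 km/s = 201000 km/s
Propagation delay = 14418 / 201000 = 0.0717 s = 71.7313 ms
Processing delay = 1.3 ms
Total one-way latency = 73.0313 ms


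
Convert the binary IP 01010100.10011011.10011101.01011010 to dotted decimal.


01010100 = 84
10011011 = 155
10011101 = 157
01011010 = 90
IP: 84.155.157.90


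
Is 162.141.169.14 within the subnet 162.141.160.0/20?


Subnet network: 162.141.160.0
Test IP AND mask: 162.141.160.0
Yes, 162.141.169.14 is in 162.141.160.0/20


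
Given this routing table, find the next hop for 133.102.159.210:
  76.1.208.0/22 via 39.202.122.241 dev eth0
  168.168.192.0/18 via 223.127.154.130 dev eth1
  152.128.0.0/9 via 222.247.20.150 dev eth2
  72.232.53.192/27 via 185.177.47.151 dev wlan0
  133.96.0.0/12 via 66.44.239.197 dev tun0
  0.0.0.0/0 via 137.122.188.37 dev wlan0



Longest prefix match for 133.102.159.210:
  /22 76.1.208.0: no
  /18 168.168.192.0: no
  /9 152.128.0.0: no
  /27 72.232.53.192: no
  /12 133.96.0.0: MATCH
  /0 0.0.0.0: MATCH
Selected: next-hop 66.44.239.197 via tun0 (matched /12)


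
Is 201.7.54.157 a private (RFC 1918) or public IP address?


RFC 1918 private ranges:
  10.0.0.0/8 (10.0.0.0 - 10.255.255.255)
  172.16.0.0/12 (172.16.0.0 - 172.31.255.255)
  192.168.0.0/16 (192.168.0.0 - 192.168.255.255)
Public (not in any RFC 1918 range)


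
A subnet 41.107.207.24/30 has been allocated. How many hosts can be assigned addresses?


Host bits = 32 - 30 = 2
Total addresses = 2^2 = 4
Usable = total - 2 (network and broadcast)
Usable hosts: 2


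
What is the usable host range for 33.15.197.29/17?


Network: 33.15.128.0
Broadcast: 33.15.255.255
First usable = network + 1
Last usable = broadcast - 1
Range: 33.15.128.1 to 33.15.255.254


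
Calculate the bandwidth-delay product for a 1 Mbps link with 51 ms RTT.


BDP = bandwidth * RTT
= 1 Mbps * 51 ms
= 1 * 1e6 * 51 / 1000 bits
= 51000 bits
= 6375 bytes
= 6.2256 KB
BDP = 51000 bits (6375 bytes)


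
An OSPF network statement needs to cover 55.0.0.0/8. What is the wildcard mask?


Subnet mask: 255.0.0.0
Wildcard = 255.255.255.255 - subnet mask
255 - 255 = 0
255 - 0 = 255
255 - 0 = 255
255 - 0 = 255
Wildcard: 0.255.255.255


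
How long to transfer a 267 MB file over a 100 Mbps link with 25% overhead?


Effective throughput = 100 * (1 - 25/100) = 75 Mbps
File size in Mb = 267 * 8 = 2136 Mb
Time = 2136 / 75
Time = 28.48 seconds


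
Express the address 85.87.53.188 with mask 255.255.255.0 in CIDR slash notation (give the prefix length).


Binary: 11111111.11111111.11111111.00000000
Count leading 1s
Prefix: /24


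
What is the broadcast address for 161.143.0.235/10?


Network: 161.128.0.0/10
Host bits = 22
Set all host bits to 1:
Broadcast: 161.191.255.255


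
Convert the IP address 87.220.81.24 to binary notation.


87 = 01010111
220 = 11011100
81 = 01010001
24 = 00011000
Binary: 01010111.11011100.01010001.00011000


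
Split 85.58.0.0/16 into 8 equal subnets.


New prefix = 16 + 3 = 19
Each subnet has 8192 addresses
  85.58.0.0/19
  85.58.32.0/19
  85.58.64.0/19
  85.58.96.0/19
  85.58.128.0/19
  85.58.160.0/19
  85.58.192.0/19
  85.58.224.0/19
Subnets: 85.58.0.0/19, 85.58.32.0/19, 85.58.64.0/19, 85.58.96.0/19, 85.58.128.0/19, 85.58.160.0/19, 85.58.192.0/19, 85.58.224.0/19


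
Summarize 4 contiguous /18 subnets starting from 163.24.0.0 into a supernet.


Original prefix: /18
Number of subnets: 4 = 2^2
New prefix = 18 - 2 = 16
Supernet: 163.24.0.0/16


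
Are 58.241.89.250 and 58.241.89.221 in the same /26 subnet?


Mask: 255.255.255.192
58.241.89.250 AND mask = 58.241.89.192
58.241.89.221 AND mask = 58.241.89.192
Yes, same subnet (58.241.89.192)


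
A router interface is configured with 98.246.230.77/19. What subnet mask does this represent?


/19 means 19 network bits, 13 host bits
Binary: 11111111111111111110000000000000
Mask: 255.255.224.0


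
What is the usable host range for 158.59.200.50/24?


Network: 158.59.200.0
Broadcast: 158.59.200.255
First usable = network + 1
Last usable = broadcast - 1
Range: 158.59.200.1 to 158.59.200.254


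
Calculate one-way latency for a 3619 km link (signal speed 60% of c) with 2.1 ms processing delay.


Speed = 0.6 * 3e5 km/s = 180000 km/s
Propagation delay = 3619 / 180000 = 0.0201 s = 20.1056 ms
Processing delay = 2.1 ms
Total one-way latency = 22.2056 ms


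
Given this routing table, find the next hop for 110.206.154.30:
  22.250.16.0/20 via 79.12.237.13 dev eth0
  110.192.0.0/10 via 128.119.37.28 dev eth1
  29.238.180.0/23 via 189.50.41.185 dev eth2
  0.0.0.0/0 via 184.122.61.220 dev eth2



Longest prefix match for 110.206.154.30:
  /20 22.250.16.0: no
  /10 110.192.0.0: MATCH
  /23 29.238.180.0: no
  /0 0.0.0.0: MATCH
Selected: next-hop 128.119.37.28 via eth1 (matched /10)


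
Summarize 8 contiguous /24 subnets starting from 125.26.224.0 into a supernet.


Original prefix: /24
Number of subnets: 8 = 2^3
New prefix = 24 - 3 = 21
Supernet: 125.26.224.0/21


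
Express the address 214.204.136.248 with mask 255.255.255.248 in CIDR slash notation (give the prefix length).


Binary: 11111111.11111111.11111111.11111000
Count leading 1s
Prefix: /29


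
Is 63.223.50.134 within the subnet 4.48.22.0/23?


Subnet network: 4.48.22.0
Test IP AND mask: 63.223.50.0
No, 63.223.50.134 is not in 4.48.22.0/23


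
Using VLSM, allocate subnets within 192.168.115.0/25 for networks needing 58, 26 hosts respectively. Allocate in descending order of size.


58 hosts -> /26 (62 usable): 192.168.115.0/26
26 hosts -> /27 (30 usable): 192.168.115.64/27
Allocation: 192.168.115.0/26 (58 hosts, 62 usable); 192.168.115.64/27 (26 hosts, 30 usable)


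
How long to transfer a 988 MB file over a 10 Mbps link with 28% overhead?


Effective throughput = 10 * (1 - 28/100) = 7.2 Mbps
File size in Mb = 988 * 8 = 7904 Mb
Time = 7904 / 7.2
Time = 1097.7778 seconds


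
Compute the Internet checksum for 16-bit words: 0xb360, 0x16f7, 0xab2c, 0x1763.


Sum all words (with carry folding):
+ 0xb360 = 0xb360
+ 0x16f7 = 0xca57
+ 0xab2c = 0x7584
+ 0x1763 = 0x8ce7
One's complement: ~0x8ce7
Checksum = 0x7318


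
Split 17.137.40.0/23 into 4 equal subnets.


New prefix = 23 + 2 = 25
Each subnet has 128 addresses
  17.137.40.0/25
  17.137.40.128/25
  17.137.41.0/25
  17.137.41.128/25
Subnets: 17.137.40.0/25, 17.137.40.128/25, 17.137.41.0/25, 17.137.41.128/25


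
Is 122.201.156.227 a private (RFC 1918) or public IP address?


RFC 1918 private ranges:
  10.0.0.0/8 (10.0.0.0 - 10.255.255.255)
  172.16.0.0/12 (172.16.0.0 - 172.31.255.255)
  192.168.0.0/16 (192.168.0.0 - 192.168.255.255)
Public (not in any RFC 1918 range)


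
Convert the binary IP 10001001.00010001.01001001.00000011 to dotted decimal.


10001001 = 137
00010001 = 17
01001001 = 73
00000011 = 3
IP: 137.17.73.3


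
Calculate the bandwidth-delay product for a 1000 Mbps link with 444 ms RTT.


BDP = bandwidth * RTT
= 1000 Mbps * 444 ms
= 1000 * 1e6 * 444 / 1000 bits
= 444000000 bits
= 55500000 bytes
= 54199.2188 KB
BDP = 444000000 bits (55500000 bytes)


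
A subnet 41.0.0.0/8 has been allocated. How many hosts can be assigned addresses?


Host bits = 32 - 8 = 24
Total addresses = 2^24 = 16777216
Usable = total - 2 (network and broadcast)
Usable hosts: 16777214


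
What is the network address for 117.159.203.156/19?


IP:   01110101.10011111.11001011.10011100
Mask: 11111111.11111111.11100000.00000000
AND operation:
Net:  01110101.10011111.11000000.00000000
Network: 117.159.192.0/19


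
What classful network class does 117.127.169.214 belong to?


First octet: 117
Binary: 01110101
0xxxxxxx -> Class A (1-126)
Class A, default mask 255.0.0.0 (/8)


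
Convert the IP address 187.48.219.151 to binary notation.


187 = 10111011
48 = 00110000
219 = 11011011
151 = 10010111
Binary: 10111011.00110000.11011011.10010111


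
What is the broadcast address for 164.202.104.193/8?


Network: 164.0.0.0/8
Host bits = 24
Set all host bits to 1:
Broadcast: 164.255.255.255


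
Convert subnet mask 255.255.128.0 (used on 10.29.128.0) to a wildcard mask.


Subnet mask: 255.255.128.0
Wildcard = 255.255.255.255 - subnet mask
255 - 255 = 0
255 - 255 = 0
255 - 128 = 127
255 - 0 = 255
Wildcard: 0.0.127.255


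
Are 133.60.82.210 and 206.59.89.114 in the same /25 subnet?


Mask: 255.255.255.128
133.60.82.210 AND mask = 133.60.82.128
206.59.89.114 AND mask = 206.59.89.0
No, different subnets (133.60.82.128 vs 206.59.89.0)


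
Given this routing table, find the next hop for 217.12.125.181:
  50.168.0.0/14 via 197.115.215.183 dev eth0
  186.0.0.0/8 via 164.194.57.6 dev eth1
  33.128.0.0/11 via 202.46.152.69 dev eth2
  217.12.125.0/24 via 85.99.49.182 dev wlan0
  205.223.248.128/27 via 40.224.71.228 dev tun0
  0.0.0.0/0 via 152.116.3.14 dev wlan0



Longest prefix match for 217.12.125.181:
  /14 50.168.0.0: no
  /8 186.0.0.0: no
  /11 33.128.0.0: no
  /24 217.12.125.0: MATCH
  /27 205.223.248.128: no
  /0 0.0.0.0: MATCH
Selected: next-hop 85.99.49.182 via wlan0 (matched /24)


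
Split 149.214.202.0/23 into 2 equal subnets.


New prefix = 23 + 1 = 24
Each subnet has 256 addresses
  149.214.202.0/24
  149.214.203.0/24
Subnets: 149.214.202.0/24, 149.214.203.0/24


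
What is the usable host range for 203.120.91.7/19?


Network: 203.120.64.0
Broadcast: 203.120.95.255
First usable = network + 1
Last usable = broadcast - 1
Range: 203.120.64.1 to 203.120.95.254


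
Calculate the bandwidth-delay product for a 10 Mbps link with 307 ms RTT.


BDP = bandwidth * RTT
= 10 Mbps * 307 ms
= 10 * 1e6 * 307 / 1000 bits
= 3070000 bits
= 383750 bytes
= 374.7559 KB
BDP = 3070000 bits (383750 bytes)


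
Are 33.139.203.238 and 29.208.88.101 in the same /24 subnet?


Mask: 255.255.255.0
33.139.203.238 AND mask = 33.139.203.0
29.208.88.101 AND mask = 29.208.88.0
No, different subnets (33.139.203.0 vs 29.208.88.0)


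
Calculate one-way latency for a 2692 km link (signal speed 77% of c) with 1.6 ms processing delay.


Speed = 0.77 * 3e5 km/s = 231000 km/s
Propagation delay = 2692 / 231000 = 0.0117 s = 11.6537 ms
Processing delay = 1.6 ms
Total one-way latency = 13.2537 ms


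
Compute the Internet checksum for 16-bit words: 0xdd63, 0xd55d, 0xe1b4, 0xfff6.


Sum all words (with carry folding):
+ 0xdd63 = 0xdd63
+ 0xd55d = 0xb2c1
+ 0xe1b4 = 0x9476
+ 0xfff6 = 0x946d
One's complement: ~0x946d
Checksum = 0x6b92


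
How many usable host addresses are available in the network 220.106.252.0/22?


Host bits = 32 - 22 = 10
Total addresses = 2^10 = 1024
Usable = total - 2 (network and broadcast)
Usable hosts: 1022


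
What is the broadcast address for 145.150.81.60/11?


Network: 145.128.0.0/11
Host bits = 21
Set all host bits to 1:
Broadcast: 145.159.255.255


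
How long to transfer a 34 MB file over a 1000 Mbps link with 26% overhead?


Effective throughput = 1000 * (1 - 26/100) = 740 Mbps
File size in Mb = 34 * 8 = 272 Mb
Time = 272 / 740
Time = 0.3676 seconds


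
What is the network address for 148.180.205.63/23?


IP:   10010100.10110100.11001101.00111111
Mask: 11111111.11111111.11111110.00000000
AND operation:
Net:  10010100.10110100.11001100.00000000
Network: 148.180.204.0/23


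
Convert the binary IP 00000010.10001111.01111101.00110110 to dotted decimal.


00000010 = 2
10001111 = 143
01111101 = 125
00110110 = 54
IP: 2.143.125.54


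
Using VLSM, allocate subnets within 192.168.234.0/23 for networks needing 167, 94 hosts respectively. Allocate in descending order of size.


167 hosts -> /24 (254 usable): 192.168.234.0/24
94 hosts -> /25 (126 usable): 192.168.235.0/25
Allocation: 192.168.234.0/24 (167 hosts, 254 usable); 192.168.235.0/25 (94 hosts, 126 usable)


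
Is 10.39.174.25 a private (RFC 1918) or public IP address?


RFC 1918 private ranges:
  10.0.0.0/8 (10.0.0.0 - 10.255.255.255)
  172.16.0.0/12 (172.16.0.0 - 172.31.255.255)
  192.168.0.0/16 (192.168.0.0 - 192.168.255.255)
Private (in 10.0.0.0/8)


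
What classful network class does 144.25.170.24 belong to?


First octet: 144
Binary: 10010000
10xxxxxx -> Class B (128-191)
Class B, default mask 255.255.0.0 (/16)


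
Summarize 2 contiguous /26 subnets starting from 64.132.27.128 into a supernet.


Original prefix: /26
Number of subnets: 2 = 2^1
New prefix = 26 - 1 = 25
Supernet: 64.132.27.128/25


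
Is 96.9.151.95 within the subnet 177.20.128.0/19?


Subnet network: 177.20.128.0
Test IP AND mask: 96.9.128.0
No, 96.9.151.95 is not in 177.20.128.0/19


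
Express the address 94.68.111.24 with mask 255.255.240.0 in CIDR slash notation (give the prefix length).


Binary: 11111111.11111111.11110000.00000000
Count leading 1s
Prefix: /20


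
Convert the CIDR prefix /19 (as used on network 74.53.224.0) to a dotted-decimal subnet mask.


/19 means 19 network bits, 13 host bits
Binary: 11111111111111111110000000000000
Mask: 255.255.224.0


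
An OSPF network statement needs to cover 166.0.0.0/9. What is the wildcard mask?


Subnet mask: 255.128.0.0
Wildcard = 255.255.255.255 - subnet mask
255 - 255 = 0
255 - 128 = 127
255 - 0 = 255
255 - 0 = 255
Wildcard: 0.127.255.255


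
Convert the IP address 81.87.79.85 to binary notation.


81 = 01010001
87 = 01010111
79 = 01001111
85 = 01010101
Binary: 01010001.01010111.01001111.01010101


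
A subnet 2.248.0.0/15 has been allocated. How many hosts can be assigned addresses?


Host bits = 32 - 15 = 17
Total addresses = 2^17 = 131072
Usable = total - 2 (network and broadcast)
Usable hosts: 131070


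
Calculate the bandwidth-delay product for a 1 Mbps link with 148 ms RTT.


BDP = bandwidth * RTT
= 1 Mbps * 148 ms
= 1 * 1e6 * 148 / 1000 bits
= 148000 bits
= 18500 bytes
= 18.0664 KB
BDP = 148000 bits (18500 bytes)


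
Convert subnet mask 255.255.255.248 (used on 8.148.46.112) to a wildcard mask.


Subnet mask: 255.255.255.248
Wildcard = 255.255.255.255 - subnet mask
255 - 255 = 0
255 - 255 = 0
255 - 255 = 0
255 - 248 = 7
Wildcard: 0.0.0.7


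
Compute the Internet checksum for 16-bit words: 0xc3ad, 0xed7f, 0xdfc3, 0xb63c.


Sum all words (with carry folding):
+ 0xc3ad = 0xc3ad
+ 0xed7f = 0xb12d
+ 0xdfc3 = 0x90f1
+ 0xb63c = 0x472e
One's complement: ~0x472e
Checksum = 0xb8d1


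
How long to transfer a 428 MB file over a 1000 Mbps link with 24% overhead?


Effective throughput = 1000 * (1 - 24/100) = 760 Mbps
File size in Mb = 428 * 8 = 3424 Mb
Time = 3424 / 760
Time = 4.5053 seconds


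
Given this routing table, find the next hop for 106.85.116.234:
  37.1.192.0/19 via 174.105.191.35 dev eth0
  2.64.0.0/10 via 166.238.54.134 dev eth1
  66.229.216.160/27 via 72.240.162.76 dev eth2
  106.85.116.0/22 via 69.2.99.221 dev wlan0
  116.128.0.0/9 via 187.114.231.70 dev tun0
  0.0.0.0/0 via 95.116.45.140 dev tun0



Longest prefix match for 106.85.116.234:
  /19 37.1.192.0: no
  /10 2.64.0.0: no
  /27 66.229.216.160: no
  /22 106.85.116.0: MATCH
  /9 116.128.0.0: no
  /0 0.0.0.0: MATCH
Selected: next-hop 69.2.99.221 via wlan0 (matched /22)


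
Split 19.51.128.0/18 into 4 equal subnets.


New prefix = 18 + 2 = 20
Each subnet has 4096 addresses
  19.51.128.0/20
  19.51.144.0/20
  19.51.160.0/20
  19.51.176.0/20
Subnets: 19.51.128.0/20, 19.51.144.0/20, 19.51.160.0/20, 19.51.176.0/20


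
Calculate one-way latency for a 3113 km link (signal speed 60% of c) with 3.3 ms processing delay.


Speed = 0.6 * 3e5 km/s = 180000 km/s
Propagation delay = 3113 / 180000 = 0.0173 s = 17.2944 ms
Processing delay = 3.3 ms
Total one-way latency = 20.5944 ms


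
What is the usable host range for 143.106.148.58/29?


Network: 143.106.148.56
Broadcast: 143.106.148.63
First usable = network + 1
Last usable = broadcast - 1
Range: 143.106.148.57 to 143.106.148.62


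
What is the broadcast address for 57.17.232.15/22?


Network: 57.17.232.0/22
Host bits = 10
Set all host bits to 1:
Broadcast: 57.17.235.255


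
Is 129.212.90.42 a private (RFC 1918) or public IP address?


RFC 1918 private ranges:
  10.0.0.0/8 (10.0.0.0 - 10.255.255.255)
  172.16.0.0/12 (172.16.0.0 - 172.31.255.255)
  192.168.0.0/16 (192.168.0.0 - 192.168.255.255)
Public (not in any RFC 1918 range)


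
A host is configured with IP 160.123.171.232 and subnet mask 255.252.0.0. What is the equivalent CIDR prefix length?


Binary: 11111111.11111100.00000000.00000000
Count leading 1s
Prefix: /14


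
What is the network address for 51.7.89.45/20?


IP:   00110011.00000111.01011001.00101101
Mask: 11111111.11111111.11110000.00000000
AND operation:
Net:  00110011.00000111.01010000.00000000
Network: 51.7.80.0/20


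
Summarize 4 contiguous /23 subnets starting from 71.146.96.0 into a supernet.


Original prefix: /23
Number of subnets: 4 = 2^2
New prefix = 23 - 2 = 21
Supernet: 71.146.96.0/21


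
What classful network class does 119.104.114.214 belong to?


First octet: 119
Binary: 01110111
0xxxxxxx -> Class A (1-126)
Class A, default mask 255.0.0.0 (/8)


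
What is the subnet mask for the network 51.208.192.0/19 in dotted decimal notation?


/19 means 19 network bits, 13 host bits
Binary: 11111111111111111110000000000000
Mask: 255.255.224.0


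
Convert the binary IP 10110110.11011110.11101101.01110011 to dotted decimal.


10110110 = 182
11011110 = 222
11101101 = 237
01110011 = 115
IP: 182.222.237.115


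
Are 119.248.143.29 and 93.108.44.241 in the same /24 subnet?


Mask: 255.255.255.0
119.248.143.29 AND mask = 119.248.143.0
93.108.44.241 AND mask = 93.108.44.0
No, different subnets (119.248.143.0 vs 93.108.44.0)


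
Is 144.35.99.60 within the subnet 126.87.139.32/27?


Subnet network: 126.87.139.32
Test IP AND mask: 144.35.99.32
No, 144.35.99.60 is not in 126.87.139.32/27


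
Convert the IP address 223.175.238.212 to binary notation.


223 = 11011111
175 = 10101111
238 = 11101110
212 = 11010100
Binary: 11011111.10101111.11101110.11010100


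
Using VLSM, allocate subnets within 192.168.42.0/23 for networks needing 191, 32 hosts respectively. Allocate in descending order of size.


191 hosts -> /24 (254 usable): 192.168.42.0/24
32 hosts -> /26 (62 usable): 192.168.43.0/26
Allocation: 192.168.42.0/24 (191 hosts, 254 usable); 192.168.43.0/26 (32 hosts, 62 usable)


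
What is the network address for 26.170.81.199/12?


IP:   00011010.10101010.01010001.11000111
Mask: 11111111.11110000.00000000.00000000
AND operation:
Net:  00011010.10100000.00000000.00000000
Network: 26.160.0.0/12


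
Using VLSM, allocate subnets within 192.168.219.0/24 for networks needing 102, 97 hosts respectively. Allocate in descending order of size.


102 hosts -> /25 (126 usable): 192.168.219.0/25
97 hosts -> /25 (126 usable): 192.168.219.128/25
Allocation: 192.168.219.0/25 (102 hosts, 126 usable); 192.168.219.128/25 (97 hosts, 126 usable)


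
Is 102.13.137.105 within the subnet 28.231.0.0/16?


Subnet network: 28.231.0.0
Test IP AND mask: 102.13.0.0
No, 102.13.137.105 is not in 28.231.0.0/16


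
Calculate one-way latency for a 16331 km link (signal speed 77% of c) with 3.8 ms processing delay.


Speed = 0.77 * 3e5 km/s = 231000 km/s
Propagation delay = 16331 / 231000 = 0.0707 s = 70.697 ms
Processing delay = 3.8 ms
Total one-way latency = 74.497 ms


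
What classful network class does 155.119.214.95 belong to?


First octet: 155
Binary: 10011011
10xxxxxx -> Class B (128-191)
Class B, default mask 255.255.0.0 (/16)


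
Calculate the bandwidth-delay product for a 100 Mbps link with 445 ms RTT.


BDP = bandwidth * RTT
= 100 Mbps * 445 ms
= 100 * 1e6 * 445 / 1000 bits
= 44500000 bits
= 5562500 bytes
= 5432.1289 KB
BDP = 44500000 bits (5562500 bytes)


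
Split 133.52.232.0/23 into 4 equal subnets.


New prefix = 23 + 2 = 25
Each subnet has 128 addresses
  133.52.232.0/25
  133.52.232.128/25
  133.52.233.0/25
  133.52.233.128/25
Subnets: 133.52.232.0/25, 133.52.232.128/25, 133.52.233.0/25, 133.52.233.128/25


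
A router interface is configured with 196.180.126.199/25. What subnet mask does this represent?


/25 means 25 network bits, 7 host bits
Binary: 11111111111111111111111110000000
Mask: 255.255.255.128


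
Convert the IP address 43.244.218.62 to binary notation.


43 = 00101011
244 = 11110100
218 = 11011010
62 = 00111110
Binary: 00101011.11110100.11011010.00111110


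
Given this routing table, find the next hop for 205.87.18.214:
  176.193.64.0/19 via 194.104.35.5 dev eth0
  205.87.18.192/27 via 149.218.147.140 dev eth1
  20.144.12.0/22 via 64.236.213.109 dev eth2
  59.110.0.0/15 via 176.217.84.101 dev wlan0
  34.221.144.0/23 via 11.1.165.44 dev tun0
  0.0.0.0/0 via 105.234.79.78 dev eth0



Longest prefix match for 205.87.18.214:
  /19 176.193.64.0: no
  /27 205.87.18.192: MATCH
  /22 20.144.12.0: no
  /15 59.110.0.0: no
  /23 34.221.144.0: no
  /0 0.0.0.0: MATCH
Selected: next-hop 149.218.147.140 via eth1 (matched /27)


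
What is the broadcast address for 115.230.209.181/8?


Network: 115.0.0.0/8
Host bits = 24
Set all host bits to 1:
Broadcast: 115.255.255.255


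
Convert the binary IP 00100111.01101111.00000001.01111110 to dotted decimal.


00100111 = 39
01101111 = 111
00000001 = 1
01111110 = 126
IP: 39.111.1.126


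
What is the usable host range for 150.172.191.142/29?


Network: 150.172.191.136
Broadcast: 150.172.191.143
First usable = network + 1
Last usable = broadcast - 1
Range: 150.172.191.137 to 150.172.191.142


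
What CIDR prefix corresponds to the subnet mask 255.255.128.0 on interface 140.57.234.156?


Binary: 11111111.11111111.10000000.00000000
Count leading 1s
Prefix: /17


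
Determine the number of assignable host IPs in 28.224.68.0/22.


Host bits = 32 - 22 = 10
Total addresses = 2^10 = 1024
Usable = total - 2 (network and broadcast)
Usable hosts: 1022


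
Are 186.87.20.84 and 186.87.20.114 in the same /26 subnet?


Mask: 255.255.255.192
186.87.20.84 AND mask = 186.87.20.64
186.87.20.114 AND mask = 186.87.20.64
Yes, same subnet (186.87.20.64)


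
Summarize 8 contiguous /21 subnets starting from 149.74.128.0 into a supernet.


Original prefix: /21
Number of subnets: 8 = 2^3
New prefix = 21 - 3 = 18
Supernet: 149.74.128.0/18


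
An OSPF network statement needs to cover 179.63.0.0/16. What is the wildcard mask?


Subnet mask: 255.255.0.0
Wildcard = 255.255.255.255 - subnet mask
255 - 255 = 0
255 - 255 = 0
255 - 0 = 255
255 - 0 = 255
Wildcard: 0.0.255.255


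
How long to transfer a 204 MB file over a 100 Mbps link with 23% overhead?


Effective throughput = 100 * (1 - 23/100) = 77 Mbps
File size in Mb = 204 * 8 = 1632 Mb
Time = 1632 / 77
Time = 21.1948 seconds


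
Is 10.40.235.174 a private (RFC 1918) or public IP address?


RFC 1918 private ranges:
  10.0.0.0/8 (10.0.0.0 - 10.255.255.255)
  172.16.0.0/12 (172.16.0.0 - 172.31.255.255)
  192.168.0.0/16 (192.168.0.0 - 192.168.255.255)
Private (in 10.0.0.0/8)


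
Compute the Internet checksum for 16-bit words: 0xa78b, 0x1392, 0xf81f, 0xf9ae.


Sum all words (with carry folding):
+ 0xa78b = 0xa78b
+ 0x1392 = 0xbb1d
+ 0xf81f = 0xb33d
+ 0xf9ae = 0xacec
One's complement: ~0xacec
Checksum = 0x5313


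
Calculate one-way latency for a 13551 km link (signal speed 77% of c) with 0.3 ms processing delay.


Speed = 0.77 * 3e5 km/s = 231000 km/s
Propagation delay = 13551 / 231000 = 0.0587 s = 58.6623 ms
Processing delay = 0.3 ms
Total one-way latency = 58.9623 ms


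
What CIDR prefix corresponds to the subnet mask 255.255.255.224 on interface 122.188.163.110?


Binary: 11111111.11111111.11111111.11100000
Count leading 1s
Prefix: /27


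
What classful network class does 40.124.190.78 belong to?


First octet: 40
Binary: 00101000
0xxxxxxx -> Class A (1-126)
Class A, default mask 255.0.0.0 (/8)


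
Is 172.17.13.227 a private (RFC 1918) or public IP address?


RFC 1918 private ranges:
  10.0.0.0/8 (10.0.0.0 - 10.255.255.255)
  172.16.0.0/12 (172.16.0.0 - 172.31.255.255)
  192.168.0.0/16 (192.168.0.0 - 192.168.255.255)
Private (in 172.16.0.0/12)


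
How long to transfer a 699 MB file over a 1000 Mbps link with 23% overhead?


Effective throughput = 1000 * (1 - 23/100) = 770 Mbps
File size in Mb = 699 * 8 = 5592 Mb
Time = 5592 / 770
Time = 7.2623 seconds


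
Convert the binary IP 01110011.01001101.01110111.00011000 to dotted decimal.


01110011 = 115
01001101 = 77
01110111 = 119
00011000 = 24
IP: 115.77.119.24


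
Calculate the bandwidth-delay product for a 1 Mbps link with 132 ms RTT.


BDP = bandwidth * RTT
= 1 Mbps * 132 ms
= 1 * 1e6 * 132 / 1000 bits
= 132000 bits
= 16500 bytes
= 16.1133 KB
BDP = 132000 bits (16500 bytes)


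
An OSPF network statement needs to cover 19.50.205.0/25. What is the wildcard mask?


Subnet mask: 255.255.255.128
Wildcard = 255.255.255.255 - subnet mask
255 - 255 = 0
255 - 255 = 0
255 - 255 = 0
255 - 128 = 127
Wildcard: 0.0.0.127


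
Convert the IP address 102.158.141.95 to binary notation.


102 = 01100110
158 = 10011110
141 = 10001101
95 = 01011111
Binary: 01100110.10011110.10001101.01011111


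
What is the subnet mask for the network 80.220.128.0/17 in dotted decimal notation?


/17 means 17 network bits, 15 host bits
Binary: 11111111111111111000000000000000
Mask: 255.255.128.0


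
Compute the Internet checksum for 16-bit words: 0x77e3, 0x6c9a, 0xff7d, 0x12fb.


Sum all words (with carry folding):
+ 0x77e3 = 0x77e3
+ 0x6c9a = 0xe47d
+ 0xff7d = 0xe3fb
+ 0x12fb = 0xf6f6
One's complement: ~0xf6f6
Checksum = 0x0909


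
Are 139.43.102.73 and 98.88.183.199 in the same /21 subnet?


Mask: 255.255.248.0
139.43.102.73 AND mask = 139.43.96.0
98.88.183.199 AND mask = 98.88.176.0
No, different subnets (139.43.96.0 vs 98.88.176.0)


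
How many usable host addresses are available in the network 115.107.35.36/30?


Host bits = 32 - 30 = 2
Total addresses = 2^2 = 4
Usable = total - 2 (network and broadcast)
Usable hosts: 2


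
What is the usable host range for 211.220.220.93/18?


Network: 211.220.192.0
Broadcast: 211.220.255.255
First usable = network + 1
Last usable = broadcast - 1
Range: 211.220.192.1 to 211.220.255.254


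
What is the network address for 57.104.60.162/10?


IP:   00111001.01101000.00111100.10100010
Mask: 11111111.11000000.00000000.00000000
AND operation:
Net:  00111001.01000000.00000000.00000000
Network: 57.64.0.0/10


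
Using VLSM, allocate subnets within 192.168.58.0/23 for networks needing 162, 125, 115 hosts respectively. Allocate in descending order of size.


162 hosts -> /24 (254 usable): 192.168.58.0/24
125 hosts -> /25 (126 usable): 192.168.59.0/25
115 hosts -> /25 (126 usable): 192.168.59.128/25
Allocation: 192.168.58.0/24 (162 hosts, 254 usable); 192.168.59.0/25 (125 hosts, 126 usable); 192.168.59.128/25 (115 hosts, 126 usable)


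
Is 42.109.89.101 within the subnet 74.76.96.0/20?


Subnet network: 74.76.96.0
Test IP AND mask: 42.109.80.0
No, 42.109.89.101 is not in 74.76.96.0/20


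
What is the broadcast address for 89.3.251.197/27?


Network: 89.3.251.192/27
Host bits = 5
Set all host bits to 1:
Broadcast: 89.3.251.223


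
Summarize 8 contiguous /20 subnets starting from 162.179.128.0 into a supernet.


Original prefix: /20
Number of subnets: 8 = 2^3
New prefix = 20 - 3 = 17
Supernet: 162.179.128.0/17


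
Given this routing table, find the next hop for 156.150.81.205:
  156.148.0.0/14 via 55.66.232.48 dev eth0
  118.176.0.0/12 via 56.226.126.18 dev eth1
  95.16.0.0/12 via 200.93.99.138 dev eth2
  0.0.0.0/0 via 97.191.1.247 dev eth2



Longest prefix match for 156.150.81.205:
  /14 156.148.0.0: MATCH
  /12 118.176.0.0: no
  /12 95.16.0.0: no
  /0 0.0.0.0: MATCH
Selected: next-hop 55.66.232.48 via eth0 (matched /14)


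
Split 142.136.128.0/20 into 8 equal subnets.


New prefix = 20 + 3 = 23
Each subnet has 512 addresses
  142.136.128.0/23
  142.136.130.0/23
  142.136.132.0/23
  142.136.134.0/23
  142.136.136.0/23
  142.136.138.0/23
  142.136.140.0/23
  142.136.142.0/23
Subnets: 142.136.128.0/23, 142.136.130.0/23, 142.136.132.0/23, 142.136.134.0/23, 142.136.136.0/23, 142.136.138.0/23, 142.136.140.0/23, 142.136.142.0/23


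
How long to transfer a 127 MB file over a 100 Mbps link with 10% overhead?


Effective throughput = 100 * (1 - 10/100) = 90 Mbps
File size in Mb = 127 * 8 = 1016 Mb
Time = 1016 / 90
Time = 11.2889 seconds


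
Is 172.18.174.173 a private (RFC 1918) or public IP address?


RFC 1918 private ranges:
  10.0.0.0/8 (10.0.0.0 - 10.255.255.255)
  172.16.0.0/12 (172.16.0.0 - 172.31.255.255)
  192.168.0.0/16 (192.168.0.0 - 192.168.255.255)
Private (in 172.16.0.0/12)


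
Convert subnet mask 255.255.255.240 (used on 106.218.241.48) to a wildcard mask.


Subnet mask: 255.255.255.240
Wildcard = 255.255.255.255 - subnet mask
255 - 255 = 0
255 - 255 = 0
255 - 255 = 0
255 - 240 = 15
Wildcard: 0.0.0.15


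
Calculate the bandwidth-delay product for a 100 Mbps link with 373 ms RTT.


BDP = bandwidth * RTT
= 100 Mbps * 373 ms
= 100 * 1e6 * 373 / 1000 bits
= 37300000 bits
= 4662500 bytes
= 4553.2227 KB
BDP = 37300000 bits (4662500 bytes)


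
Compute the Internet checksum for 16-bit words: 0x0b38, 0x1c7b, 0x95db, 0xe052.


Sum all words (with carry folding):
+ 0x0b38 = 0x0b38
+ 0x1c7b = 0x27b3
+ 0x95db = 0xbd8e
+ 0xe052 = 0x9de1
One's complement: ~0x9de1
Checksum = 0x621e


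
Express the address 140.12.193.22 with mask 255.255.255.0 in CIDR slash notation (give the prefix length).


Binary: 11111111.11111111.11111111.00000000
Count leading 1s
Prefix: /24


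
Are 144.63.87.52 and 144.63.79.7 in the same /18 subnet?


Mask: 255.255.192.0
144.63.87.52 AND mask = 144.63.64.0
144.63.79.7 AND mask = 144.63.64.0
Yes, same subnet (144.63.64.0)


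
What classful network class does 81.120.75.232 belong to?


First octet: 81
Binary: 01010001
0xxxxxxx -> Class A (1-126)
Class A, default mask 255.0.0.0 (/8)


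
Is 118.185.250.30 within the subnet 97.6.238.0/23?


Subnet network: 97.6.238.0
Test IP AND mask: 118.185.250.0
No, 118.185.250.30 is not in 97.6.238.0/23


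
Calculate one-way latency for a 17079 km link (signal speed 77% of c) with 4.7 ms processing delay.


Speed = 0.77 * 3e5 km/s = 231000 km/s
Propagation delay = 17079 / 231000 = 0.0739 s = 73.9351 ms
Processing delay = 4.7 ms
Total one-way latency = 78.6351 ms


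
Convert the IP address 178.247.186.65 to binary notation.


178 = 10110010
247 = 11110111
186 = 10111010
65 = 01000001
Binary: 10110010.11110111.10111010.01000001


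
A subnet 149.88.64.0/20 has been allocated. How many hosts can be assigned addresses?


Host bits = 32 - 20 = 12
Total addresses = 2^12 = 4096
Usable = total - 2 (network and broadcast)
Usable hosts: 4094


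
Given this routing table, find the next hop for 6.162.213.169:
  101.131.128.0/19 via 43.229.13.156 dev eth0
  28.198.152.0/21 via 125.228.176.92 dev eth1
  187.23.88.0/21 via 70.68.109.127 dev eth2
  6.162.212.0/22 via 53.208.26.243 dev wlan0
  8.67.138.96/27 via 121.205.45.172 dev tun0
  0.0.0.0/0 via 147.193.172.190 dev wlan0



Longest prefix match for 6.162.213.169:
  /19 101.131.128.0: no
  /21 28.198.152.0: no
  /21 187.23.88.0: no
  /22 6.162.212.0: MATCH
  /27 8.67.138.96: no
  /0 0.0.0.0: MATCH
Selected: next-hop 53.208.26.243 via wlan0 (matched /22)


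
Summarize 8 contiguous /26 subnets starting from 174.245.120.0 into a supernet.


Original prefix: /26
Number of subnets: 8 = 2^3
New prefix = 26 - 3 = 23
Supernet: 174.245.120.0/23


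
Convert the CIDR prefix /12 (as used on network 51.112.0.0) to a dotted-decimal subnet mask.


/12 means 12 network bits, 20 host bits
Binary: 11111111111100000000000000000000
Mask: 255.240.0.0


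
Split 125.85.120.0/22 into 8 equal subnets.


New prefix = 22 + 3 = 25
Each subnet has 128 addresses
  125.85.120.0/25
  125.85.120.128/25
  125.85.121.0/25
  125.85.121.128/25
  125.85.122.0/25
  125.85.122.128/25
  125.85.123.0/25
  125.85.123.128/25
Subnets: 125.85.120.0/25, 125.85.120.128/25, 125.85.121.0/25, 125.85.121.128/25, 125.85.122.0/25, 125.85.122.128/25, 125.85.123.0/25, 125.85.123.128/25


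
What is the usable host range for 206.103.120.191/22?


Network: 206.103.120.0
Broadcast: 206.103.123.255
First usable = network + 1
Last usable = broadcast - 1
Range: 206.103.120.1 to 206.103.123.254


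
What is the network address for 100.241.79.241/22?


IP:   01100100.11110001.01001111.11110001
Mask: 11111111.11111111.11111100.00000000
AND operation:
Net:  01100100.11110001.01001100.00000000
Network: 100.241.76.0/22


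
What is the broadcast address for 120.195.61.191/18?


Network: 120.195.0.0/18
Host bits = 14
Set all host bits to 1:
Broadcast: 120.195.63.255


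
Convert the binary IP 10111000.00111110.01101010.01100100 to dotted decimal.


10111000 = 184
00111110 = 62
01101010 = 106
01100100 = 100
IP: 184.62.106.100


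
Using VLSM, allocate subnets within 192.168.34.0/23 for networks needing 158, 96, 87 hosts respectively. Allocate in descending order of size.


158 hosts -> /24 (254 usable): 192.168.34.0/24
96 hosts -> /25 (126 usable): 192.168.35.0/25
87 hosts -> /25 (126 usable): 192.168.35.128/25
Allocation: 192.168.34.0/24 (158 hosts, 254 usable); 192.168.35.0/25 (96 hosts, 126 usable); 192.168.35.128/25 (87 hosts, 126 usable)


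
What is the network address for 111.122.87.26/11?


IP:   01101111.01111010.01010111.00011010
Mask: 11111111.11100000.00000000.00000000
AND operation:
Net:  01101111.01100000.00000000.00000000
Network: 111.96.0.0/11


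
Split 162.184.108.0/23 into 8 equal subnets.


New prefix = 23 + 3 = 26
Each subnet has 64 addresses
  162.184.108.0/26
  162.184.108.64/26
  162.184.108.128/26
  162.184.108.192/26
  162.184.109.0/26
  162.184.109.64/26
  162.184.109.128/26
  162.184.109.192/26
Subnets: 162.184.108.0/26, 162.184.108.64/26, 162.184.108.128/26, 162.184.108.192/26, 162.184.109.0/26, 162.184.109.64/26, 162.184.109.128/26, 162.184.109.192/26


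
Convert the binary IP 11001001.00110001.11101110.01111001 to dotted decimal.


11001001 = 201
00110001 = 49
11101110 = 238
01111001 = 121
IP: 201.49.238.121


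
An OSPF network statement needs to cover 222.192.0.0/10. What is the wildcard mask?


Subnet mask: 255.192.0.0
Wildcard = 255.255.255.255 - subnet mask
255 - 255 = 0
255 - 192 = 63
255 - 0 = 255
255 - 0 = 255
Wildcard: 0.63.255.255


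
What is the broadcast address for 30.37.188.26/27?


Network: 30.37.188.0/27
Host bits = 5
Set all host bits to 1:
Broadcast: 30.37.188.31


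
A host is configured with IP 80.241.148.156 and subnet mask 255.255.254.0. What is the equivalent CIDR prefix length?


Binary: 11111111.11111111.11111110.00000000
Count leading 1s
Prefix: /23


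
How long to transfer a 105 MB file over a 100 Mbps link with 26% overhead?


Effective throughput = 100 * (1 - 26/100) = 74 Mbps
File size in Mb = 105 * 8 = 840 Mb
Time = 840 / 74
Time = 11.3514 seconds


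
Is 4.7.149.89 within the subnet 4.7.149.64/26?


Subnet network: 4.7.149.64
Test IP AND mask: 4.7.149.64
Yes, 4.7.149.89 is in 4.7.149.64/26


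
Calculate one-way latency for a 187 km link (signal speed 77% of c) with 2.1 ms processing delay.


Speed = 0.77 * 3e5 km/s = 231000 km/s
Propagation delay = 187 / 231000 = 0.0008 s = 0.8095 ms
Processing delay = 2.1 ms
Total one-way latency = 2.9095 ms


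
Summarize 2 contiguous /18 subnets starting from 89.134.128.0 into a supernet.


Original prefix: /18
Number of subnets: 2 = 2^1
New prefix = 18 - 1 = 17
Supernet: 89.134.128.0/17


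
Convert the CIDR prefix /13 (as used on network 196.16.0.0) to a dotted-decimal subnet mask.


/13 means 13 network bits, 19 host bits
Binary: 11111111111110000000000000000000
Mask: 255.248.0.0


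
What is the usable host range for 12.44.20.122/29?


Network: 12.44.20.120
Broadcast: 12.44.20.127
First usable = network + 1
Last usable = broadcast - 1
Range: 12.44.20.121 to 12.44.20.126


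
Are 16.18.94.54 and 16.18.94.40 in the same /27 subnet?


Mask: 255.255.255.224
16.18.94.54 AND mask = 16.18.94.32
16.18.94.40 AND mask = 16.18.94.32
Yes, same subnet (16.18.94.32)


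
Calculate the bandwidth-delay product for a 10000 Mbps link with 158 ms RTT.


BDP = bandwidth * RTT
= 10000 Mbps * 158 ms
= 10000 * 1e6 * 158 / 1000 bits
= 1580000000 bits
= 197500000 bytes
= 192871.0938 KB
BDP = 1580000000 bits (197500000 bytes)


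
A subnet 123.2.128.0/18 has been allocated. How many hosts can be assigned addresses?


Host bits = 32 - 18 = 14
Total addresses = 2^14 = 16384
Usable = total - 2 (network and broadcast)
Usable hosts: 16382


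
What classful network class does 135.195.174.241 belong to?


First octet: 135
Binary: 10000111
10xxxxxx -> Class B (128-191)
Class B, default mask 255.255.0.0 (/16)


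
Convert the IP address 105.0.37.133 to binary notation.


105 = 01101001
0 = 00000000
37 = 00100101
133 = 10000101
Binary: 01101001.00000000.00100101.10000101


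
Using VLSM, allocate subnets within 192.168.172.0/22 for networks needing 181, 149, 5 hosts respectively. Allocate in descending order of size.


181 hosts -> /24 (254 usable): 192.168.172.0/24
149 hosts -> /24 (254 usable): 192.168.173.0/24
5 hosts -> /29 (6 usable): 192.168.174.0/29
Allocation: 192.168.172.0/24 (181 hosts, 254 usable); 192.168.173.0/24 (149 hosts, 254 usable); 192.168.174.0/29 (5 hosts, 6 usable)


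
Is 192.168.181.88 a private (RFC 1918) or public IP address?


RFC 1918 private ranges:
  10.0.0.0/8 (10.0.0.0 - 10.255.255.255)
  172.16.0.0/12 (172.16.0.0 - 172.31.255.255)
  192.168.0.0/16 (192.168.0.0 - 192.168.255.255)
Private (in 192.168.0.0/16)


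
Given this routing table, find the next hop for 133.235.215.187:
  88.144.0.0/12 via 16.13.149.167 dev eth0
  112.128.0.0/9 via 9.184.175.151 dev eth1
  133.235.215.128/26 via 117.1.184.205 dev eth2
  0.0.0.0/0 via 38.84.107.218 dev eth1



Longest prefix match for 133.235.215.187:
  /12 88.144.0.0: no
  /9 112.128.0.0: no
  /26 133.235.215.128: MATCH
  /0 0.0.0.0: MATCH
Selected: next-hop 117.1.184.205 via eth2 (matched /26)


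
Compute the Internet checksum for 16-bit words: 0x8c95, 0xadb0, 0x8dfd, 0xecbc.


Sum all words (with carry folding):
+ 0x8c95 = 0x8c95
+ 0xadb0 = 0x3a46
+ 0x8dfd = 0xc843
+ 0xecbc = 0xb500
One's complement: ~0xb500
Checksum = 0x4aff


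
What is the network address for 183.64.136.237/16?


IP:   10110111.01000000.10001000.11101101
Mask: 11111111.11111111.00000000.00000000
AND operation:
Net:  10110111.01000000.00000000.00000000
Network: 183.64.0.0/16


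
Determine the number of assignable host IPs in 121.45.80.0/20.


Host bits = 32 - 20 = 12
Total addresses = 2^12 = 4096
Usable = total - 2 (network and broadcast)
Usable hosts: 4094


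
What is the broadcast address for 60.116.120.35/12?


Network: 60.112.0.0/12
Host bits = 20
Set all host bits to 1:
Broadcast: 60.127.255.255


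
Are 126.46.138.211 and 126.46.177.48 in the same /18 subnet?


Mask: 255.255.192.0
126.46.138.211 AND mask = 126.46.128.0
126.46.177.48 AND mask = 126.46.128.0
Yes, same subnet (126.46.128.0)
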